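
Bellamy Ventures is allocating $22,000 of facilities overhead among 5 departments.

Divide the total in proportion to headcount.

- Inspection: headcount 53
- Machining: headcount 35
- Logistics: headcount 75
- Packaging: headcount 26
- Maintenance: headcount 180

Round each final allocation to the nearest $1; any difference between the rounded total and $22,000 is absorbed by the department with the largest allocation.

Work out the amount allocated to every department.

Total headcount = 369.
Unrounded shares: Inspection 53/369 × $22,000 = 3,159.89; Machining 35/369 × $22,000 = 2,086.72; Logistics 75/369 × $22,000 = 4,471.54; Packaging 26/369 × $22,000 = 1,550.14; Maintenance 180/369 × $22,000 = 10,731.71.
At nearest $1: Inspection $3,160; Machining $2,087; Logistics $4,472; Packaging $1,550; Maintenance $10,732. Sum = $22,001.
Difference $22,000 − $22,001 = −$1 applied to largest allocation (Maintenance): Maintenance becomes $10,731.

Inspection: $3,160 | Machining: $2,087 | Logistics: $4,472 | Packaging: $1,550 | Maintenance: $10,731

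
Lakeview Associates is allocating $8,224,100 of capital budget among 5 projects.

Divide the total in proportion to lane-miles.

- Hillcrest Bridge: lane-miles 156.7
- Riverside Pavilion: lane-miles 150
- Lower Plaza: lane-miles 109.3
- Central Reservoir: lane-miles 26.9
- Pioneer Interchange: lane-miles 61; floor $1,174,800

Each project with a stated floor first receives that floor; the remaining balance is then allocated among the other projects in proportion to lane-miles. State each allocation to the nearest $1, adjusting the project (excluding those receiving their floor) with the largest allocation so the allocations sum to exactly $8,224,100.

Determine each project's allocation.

Minimums first: Pioneer Interchange $1,174,800. Balance $7,049,300.
Balance split over remaining lane-miles 442.9: Hillcrest Bridge 2,494,073.85 → $2,494,074; Riverside Pavilion 2,387,435.09 → $2,387,435; Lower Plaza 1,739,644.37 → $1,739,644; Central Reservoir 428,146.69 → $428,147.

Hillcrest Bridge: $2,494,074 | Riverside Pavilion: $2,387,435 | Lower Plaza: $1,739,644 | Central Reservoir: $428,147 | Pioneer Interchange: $1,174,800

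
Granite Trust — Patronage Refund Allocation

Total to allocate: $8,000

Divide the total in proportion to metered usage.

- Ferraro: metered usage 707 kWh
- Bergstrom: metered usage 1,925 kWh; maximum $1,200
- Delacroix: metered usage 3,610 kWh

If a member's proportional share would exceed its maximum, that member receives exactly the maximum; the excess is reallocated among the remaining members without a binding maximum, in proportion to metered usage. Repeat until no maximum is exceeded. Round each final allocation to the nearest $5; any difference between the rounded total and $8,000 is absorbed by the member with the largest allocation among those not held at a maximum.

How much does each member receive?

Ferraro: $1,115 · Bergstrom: $1,200 · Delacroix: $5,685

Metered usage total: 6,242.
Unconstrained shares: Ferraro 906.12; Bergstrom 2,467.16; Delacroix 4,626.72.
Held at cap: Bergstrom ($1,200); remaining pool $6,800 reallocated over remaining metered usage 4,317.
Shares after redistribution: Ferraro 1,113.64 → $1,115; Delacroix 5,686.36 → $5,685.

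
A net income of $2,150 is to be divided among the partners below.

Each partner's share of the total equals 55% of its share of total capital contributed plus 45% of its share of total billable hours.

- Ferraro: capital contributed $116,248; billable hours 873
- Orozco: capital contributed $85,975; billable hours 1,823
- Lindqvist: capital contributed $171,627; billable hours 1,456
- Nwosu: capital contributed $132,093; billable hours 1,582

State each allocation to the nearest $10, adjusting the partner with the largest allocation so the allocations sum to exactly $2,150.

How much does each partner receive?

Ferraro: $420 · Orozco: $510 · Lindqvist: $640 · Nwosu: $580

Totals — capital contributed 505,943, billable hours 5,734.
Composite weights (55% capital contributed + 45% billable hours): Ferraro 0.1949; Orozco 0.2365; Lindqvist 0.3008; Nwosu 0.2677.
Pro-rata amounts: Ferraro 419.00; Orozco 508.54; Lindqvist 646.80; Nwosu 575.66.
At nearest $10: Ferraro $420; Orozco $510; Lindqvist $650; Nwosu $580. Sum = $2,160.
Difference $2,150 − $2,160 = −$10 applied to largest allocation (Lindqvist): Lindqvist becomes $640.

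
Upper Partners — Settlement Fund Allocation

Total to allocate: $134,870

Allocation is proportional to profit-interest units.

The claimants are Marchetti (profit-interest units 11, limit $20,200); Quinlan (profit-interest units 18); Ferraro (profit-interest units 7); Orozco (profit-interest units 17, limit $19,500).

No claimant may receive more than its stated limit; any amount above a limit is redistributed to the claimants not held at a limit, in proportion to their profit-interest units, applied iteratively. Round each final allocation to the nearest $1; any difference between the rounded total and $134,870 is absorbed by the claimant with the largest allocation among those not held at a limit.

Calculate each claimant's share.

Marchetti: $20,200 | Quinlan: $68,522 | Ferraro: $26,648 | Orozco: $19,500

Profit-interest units total: 53.
Unconstrained shares: Marchetti 27,991.89; Quinlan 45,804.91; Ferraro 17,813.02; Orozco 43,260.19.
Cap binds for Marchetti ($20,200), Orozco ($19,500); residual $95,170 reallocated over remaining profit-interest units 25.
Remaining shares: Quinlan 68,522.40 → $68,522; Ferraro 26,647.60 → $26,648.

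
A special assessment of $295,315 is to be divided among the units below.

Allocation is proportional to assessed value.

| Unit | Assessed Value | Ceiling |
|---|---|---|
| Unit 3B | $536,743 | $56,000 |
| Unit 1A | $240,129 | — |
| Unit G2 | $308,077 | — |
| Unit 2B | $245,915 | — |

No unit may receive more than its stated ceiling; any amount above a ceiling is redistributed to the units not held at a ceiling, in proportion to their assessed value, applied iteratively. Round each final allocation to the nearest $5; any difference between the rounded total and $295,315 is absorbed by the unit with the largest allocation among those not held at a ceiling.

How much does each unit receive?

Unit 3B: $56,000; Unit 1A: $72,365; Unit G2: $92,840; Unit 2B: $74,110

Total assessed value = 1,330,864.
Pro-rata shares before constraints: Unit 3B 119,101.77; Unit 1A 53,283.95; Unit G2 68,361.42; Unit 2B 54,567.85.
Cap binds for Unit 3B ($56,000); balance $239,315 reallocated over remaining assessed value 794,121.
Remaining shares: Unit 1A 72,364.88 → $72,365; Unit G2 92,841.58 → $92,840; Unit 2B 74,108.54 → $74,110.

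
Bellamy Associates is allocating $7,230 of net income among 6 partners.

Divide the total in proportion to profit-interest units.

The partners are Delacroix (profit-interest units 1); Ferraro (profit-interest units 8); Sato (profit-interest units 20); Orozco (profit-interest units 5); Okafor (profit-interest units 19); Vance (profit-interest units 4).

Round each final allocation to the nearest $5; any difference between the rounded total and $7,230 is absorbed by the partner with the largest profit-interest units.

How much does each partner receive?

Delacroix: $125 | Ferraro: $1,015 | Sato: $2,540 | Orozco: $635 | Okafor: $2,410 | Vance: $505

Total profit-interest units = 57.
Pro-rata amounts: Delacroix 1/57 × $7,230 = 126.84; Ferraro 8/57 × $7,230 = 1,014.74; Sato 20/57 × $7,230 = 2,536.84; Orozco 5/57 × $7,230 = 634.21; Okafor 19/57 × $7,230 = 2,410.00; Vance 4/57 × $7,230 = 507.37.
After rounding ($5): Delacroix $125; Ferraro $1,015; Sato $2,535; Orozco $635; Okafor $2,410; Vance $505. Sum = $7,225.
Difference $7,230 − $7,225 = +$5 applied to largest profit-interest units (Sato): Sato becomes $2,540.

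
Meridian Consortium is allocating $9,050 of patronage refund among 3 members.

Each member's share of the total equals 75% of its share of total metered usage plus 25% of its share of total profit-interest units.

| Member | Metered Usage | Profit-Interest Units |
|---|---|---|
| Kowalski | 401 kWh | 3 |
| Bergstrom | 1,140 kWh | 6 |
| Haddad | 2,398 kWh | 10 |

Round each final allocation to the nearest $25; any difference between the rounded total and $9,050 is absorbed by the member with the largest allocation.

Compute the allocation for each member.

Kowalski: $1,050 | Bergstrom: $2,675 | Haddad: $5,325

Metered usage total 3,939; profit-interest units total 19.
Composite weights (75% metered usage + 25% profit-interest units): Kowalski 0.1158; Bergstrom 0.2960; Haddad 0.5882.
Pro-rata amounts: Kowalski 1,048.22; Bergstrom 2,678.87; Haddad 5,322.91.
After rounding ($25): Kowalski $1,050; Bergstrom $2,675; Haddad $5,325. Sum = $9,050.
Sum already equals the total — no adjustment.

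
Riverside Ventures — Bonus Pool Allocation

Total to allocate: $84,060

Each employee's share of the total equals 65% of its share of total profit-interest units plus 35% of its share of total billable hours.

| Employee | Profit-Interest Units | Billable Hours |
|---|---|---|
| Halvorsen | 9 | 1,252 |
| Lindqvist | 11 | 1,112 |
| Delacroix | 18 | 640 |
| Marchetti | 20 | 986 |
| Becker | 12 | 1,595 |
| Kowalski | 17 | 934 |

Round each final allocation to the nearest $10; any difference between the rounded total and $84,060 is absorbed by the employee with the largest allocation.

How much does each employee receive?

Profit-interest units total 87; billable hours total 6,519.
Blended shares (65% profit-interest units + 35% billable hours): Halvorsen 0.1345; Lindqvist 0.1419; Delacroix 0.1688; Marchetti 0.2024; Becker 0.1753; Kowalski 0.1772.
Unrounded shares: Halvorsen 11,302.73; Lindqvist 11,926.96; Delacroix 14,193.01; Marchetti 17,010.62; Becker 14,734.83; Kowalski 14,891.84.
Rounded to nearest $10: Halvorsen $11,300; Lindqvist $11,930; Delacroix $14,190; Marchetti $17,010; Becker $14,730; Kowalski $14,890. Sum = $84,050.
Difference $84,060 − $84,050 = +$10 applied to largest allocation (Marchetti): Marchetti becomes $17,020.

Halvorsen: $11,300; Lindqvist: $11,930; Delacroix: $14,190; Marchetti: $17,020; Becker: $14,730; Kowalski: $14,890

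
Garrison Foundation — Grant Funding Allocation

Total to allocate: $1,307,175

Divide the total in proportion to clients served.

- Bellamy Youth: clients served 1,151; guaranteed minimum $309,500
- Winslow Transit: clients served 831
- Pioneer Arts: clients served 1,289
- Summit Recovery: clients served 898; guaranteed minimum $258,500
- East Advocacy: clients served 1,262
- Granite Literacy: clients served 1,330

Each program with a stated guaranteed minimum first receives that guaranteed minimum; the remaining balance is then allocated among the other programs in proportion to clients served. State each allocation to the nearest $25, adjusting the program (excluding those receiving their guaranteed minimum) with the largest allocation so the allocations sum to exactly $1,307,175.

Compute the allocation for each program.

Guaranteed amounts: Bellamy Youth $309,500; Summit Recovery $258,500. Residual $739,175.
Residual split over remaining clients served 4,712: Winslow Transit 130,359.60 → $130,350; Pioneer Arts 202,206.40 → $202,200; East Advocacy 197,970.89 → $197,975; Granite Literacy 208,638.10 → $208,650.

Bellamy Youth: $309,500 · Winslow Transit: $130,350 · Pioneer Arts: $202,200 · Summit Recovery: $258,500 · East Advocacy: $197,975 · Granite Literacy: $208,650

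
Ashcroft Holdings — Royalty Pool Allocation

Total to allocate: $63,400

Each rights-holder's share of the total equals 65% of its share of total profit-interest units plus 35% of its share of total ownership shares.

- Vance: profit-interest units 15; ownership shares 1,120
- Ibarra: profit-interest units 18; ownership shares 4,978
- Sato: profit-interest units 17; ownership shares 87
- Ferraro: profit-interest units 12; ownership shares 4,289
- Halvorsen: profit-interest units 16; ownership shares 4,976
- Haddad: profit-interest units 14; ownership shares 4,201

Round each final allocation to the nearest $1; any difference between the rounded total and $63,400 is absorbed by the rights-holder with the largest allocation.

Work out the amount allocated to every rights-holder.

Vance: $7,984; Ibarra: $13,684; Sato: $7,713; Ferraro: $10,218; Halvorsen: $12,786; Haddad: $11,015

Profit-interest units total 92; ownership shares total 19,651.
Composite weights (65% profit-interest units + 35% ownership shares): Vance 0.1259; Ibarra 0.2158; Sato 0.1217; Ferraro 0.1612; Halvorsen 0.2017; Haddad 0.1737.
Pro-rata amounts: Vance 7,983.73; Ibarra 13,684.01; Sato 7,713.13; Ferraro 10,218.38; Halvorsen 12,785.88; Haddad 11,014.88.
After rounding ($1): Vance $7,984; Ibarra $13,684; Sato $7,713; Ferraro $10,218; Halvorsen $12,786; Haddad $11,015. Sum = $63,400.
No rounding difference to absorb.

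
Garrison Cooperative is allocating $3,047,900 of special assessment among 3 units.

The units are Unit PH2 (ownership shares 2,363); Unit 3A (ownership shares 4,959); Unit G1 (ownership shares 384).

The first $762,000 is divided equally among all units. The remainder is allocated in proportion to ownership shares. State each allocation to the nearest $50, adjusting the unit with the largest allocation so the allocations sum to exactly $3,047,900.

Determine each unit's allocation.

$762,000 shared equally gives $254,000 per unit.
Remainder $2,285,900 by ownership shares (total 7,706): Unit PH2 700,957.92 → $700,950; Unit 3A 1,471,032.71 → $1,471,050; Unit G1 113,909.37 → $113,900.
Totals: Unit PH2 $254,000 + $700,950 = $954,950; Unit 3A $254,000 + $1,471,050 = $1,725,050; Unit G1 $254,000 + $113,900 = $367,900.

Unit PH2: $954,950 · Unit 3A: $1,725,050 · Unit G1: $367,900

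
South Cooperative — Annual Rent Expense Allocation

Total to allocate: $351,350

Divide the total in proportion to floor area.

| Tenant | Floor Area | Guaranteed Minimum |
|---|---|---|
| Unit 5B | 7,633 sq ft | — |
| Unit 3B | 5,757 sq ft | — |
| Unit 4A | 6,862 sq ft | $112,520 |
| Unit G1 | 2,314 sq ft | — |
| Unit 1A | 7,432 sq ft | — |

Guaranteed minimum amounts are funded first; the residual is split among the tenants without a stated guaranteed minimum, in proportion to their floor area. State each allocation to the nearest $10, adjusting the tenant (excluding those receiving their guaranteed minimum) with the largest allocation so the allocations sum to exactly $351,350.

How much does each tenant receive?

Unit 5B: $78,790; Unit 3B: $59,430; Unit 4A: $112,520; Unit G1: $23,890; Unit 1A: $76,720

Minimums first: Unit 4A $112,520. Residual $238,830.
Residual split over remaining floor area 23,136: Unit 5B 78,794.49 → $78,790; Unit 3B 59,428.78 → $59,430; Unit G1 23,887.13 → $23,890; Unit 1A 76,719.60 → $76,720.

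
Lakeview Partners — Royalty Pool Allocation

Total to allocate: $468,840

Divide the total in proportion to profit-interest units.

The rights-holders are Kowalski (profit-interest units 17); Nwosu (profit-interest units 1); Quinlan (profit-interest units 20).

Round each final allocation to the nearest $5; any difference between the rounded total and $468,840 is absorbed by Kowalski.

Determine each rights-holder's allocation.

Sum of profit-interest units: 38.
Proportional shares: Kowalski 17/38 × $468,840 = 209,744.21; Nwosu 1/38 × $468,840 = 12,337.89; Quinlan 20/38 × $468,840 = 246,757.89.
After rounding ($5): Kowalski $209,745; Nwosu $12,340; Quinlan $246,760. Sum = $468,845.
Difference $468,840 − $468,845 = −$5 applied to Kowalski: Kowalski becomes $209,740.

Kowalski: $209,740; Nwosu: $12,340; Quinlan: $246,760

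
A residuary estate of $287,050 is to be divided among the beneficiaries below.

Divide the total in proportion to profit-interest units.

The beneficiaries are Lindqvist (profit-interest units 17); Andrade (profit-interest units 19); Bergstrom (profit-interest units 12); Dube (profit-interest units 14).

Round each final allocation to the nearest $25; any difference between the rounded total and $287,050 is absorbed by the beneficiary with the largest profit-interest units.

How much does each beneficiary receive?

Lindqvist: $78,700 · Andrade: $87,975 · Bergstrom: $55,550 · Dube: $64,825

Total profit-interest units = 17 + 19 + 12 + 14 = 62.
Proportional shares: Lindqvist 78,707.26; Andrade 87,966.94; Bergstrom 55,558.06; Dube 64,817.74.
At nearest $25: Lindqvist $78,700; Andrade $87,975; Bergstrom $55,550; Dube $64,825. Sum = $287,050.
No rounding difference to absorb.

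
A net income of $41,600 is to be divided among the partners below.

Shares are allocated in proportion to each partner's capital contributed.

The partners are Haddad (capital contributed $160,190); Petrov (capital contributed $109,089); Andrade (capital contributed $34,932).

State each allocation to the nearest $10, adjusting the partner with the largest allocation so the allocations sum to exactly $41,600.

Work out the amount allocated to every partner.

Haddad: $21,900; Petrov: $14,920; Andrade: $4,780

Sum of capital contributed: 304,211.
Unrounded shares: Haddad 160,190/304,211 × $41,600 = 21,905.53; Petrov 109,089/304,211 × $41,600 = 14,917.61; Andrade 34,932/304,211 × $41,600 = 4,776.85.
At nearest $10: Haddad $21,910; Petrov $14,920; Andrade $4,780. Sum = $41,610.
Difference $41,600 − $41,610 = −$10 applied to largest allocation (Haddad): Haddad becomes $21,900.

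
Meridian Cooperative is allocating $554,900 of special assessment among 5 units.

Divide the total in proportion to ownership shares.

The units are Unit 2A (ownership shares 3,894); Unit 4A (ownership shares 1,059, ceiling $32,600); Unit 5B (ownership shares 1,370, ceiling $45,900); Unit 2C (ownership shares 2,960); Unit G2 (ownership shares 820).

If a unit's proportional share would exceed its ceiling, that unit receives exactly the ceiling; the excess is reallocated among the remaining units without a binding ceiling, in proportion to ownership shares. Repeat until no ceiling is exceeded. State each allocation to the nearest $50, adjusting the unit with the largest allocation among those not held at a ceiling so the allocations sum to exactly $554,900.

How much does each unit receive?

Ownership shares total: 10,103.
Proportional shares (ignoring caps): Unit 2A 213,875.15; Unit 4A 58,164.81; Unit 5B 75,246.26; Unit 2C 162,575.87; Unit G2 45,037.91.
Held at cap: Unit 4A ($32,600), Unit 5B ($45,900); balance $476,400 reallocated over remaining ownership shares 7,674.
Redistributed shares: Unit 2A 241,738.55 → $241,750; Unit 2C 183,756.06 → $183,750; Unit G2 50,905.39 → $50,900.

Unit 2A: $241,750 · Unit 4A: $32,600 · Unit 5B: $45,900 · Unit 2C: $183,750 · Unit G2: $50,900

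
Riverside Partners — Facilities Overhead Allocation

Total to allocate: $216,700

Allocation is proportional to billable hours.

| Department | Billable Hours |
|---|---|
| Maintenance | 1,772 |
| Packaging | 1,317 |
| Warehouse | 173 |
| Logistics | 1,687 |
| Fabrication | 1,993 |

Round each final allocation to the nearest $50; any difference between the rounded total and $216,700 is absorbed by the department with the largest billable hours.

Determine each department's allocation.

Billable hours total: 6,942.
Proportional shares: Maintenance 1,772/6,942 × $216,700 = 55,314.38; Packaging 1,317/6,942 × $216,700 = 41,111.19; Warehouse 173/6,942 × $216,700 = 5,400.33; Logistics 1,687/6,942 × $216,700 = 52,661.03; Fabrication 1,993/6,942 × $216,700 = 62,213.07.
Rounded to nearest $50: Maintenance $55,300; Packaging $41,100; Warehouse $5,400; Logistics $52,650; Fabrication $62,200. Sum = $216,650.
Difference $216,700 − $216,650 = +$50 applied to largest billable hours (Fabrication): Fabrication becomes $62,250.

Maintenance: $55,300 | Packaging: $41,100 | Warehouse: $5,400 | Logistics: $52,650 | Fabrication: $62,250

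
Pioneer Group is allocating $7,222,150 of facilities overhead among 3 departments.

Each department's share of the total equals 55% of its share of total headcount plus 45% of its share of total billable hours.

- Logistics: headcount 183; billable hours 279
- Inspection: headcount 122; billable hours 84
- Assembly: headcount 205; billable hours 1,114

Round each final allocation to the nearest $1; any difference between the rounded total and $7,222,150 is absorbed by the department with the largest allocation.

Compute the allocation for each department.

Logistics: $2,039,220 | Inspection: $1,135,041 | Assembly: $4,047,889

Headcount total 510; billable hours total 1,477.
Blended shares (55% headcount + 45% billable hours): Logistics 0.2824; Inspection 0.1572; Assembly 0.5605.
Pro-rata amounts: Logistics 2,039,219.74; Inspection 1,135,040.64; Assembly 4,047,889.62.
After rounding ($1): Logistics $2,039,220; Inspection $1,135,041; Assembly $4,047,890. Sum = $7,222,151.
Difference $7,222,150 − $7,222,151 = −$1 applied to largest allocation (Assembly): Assembly becomes $4,047,889.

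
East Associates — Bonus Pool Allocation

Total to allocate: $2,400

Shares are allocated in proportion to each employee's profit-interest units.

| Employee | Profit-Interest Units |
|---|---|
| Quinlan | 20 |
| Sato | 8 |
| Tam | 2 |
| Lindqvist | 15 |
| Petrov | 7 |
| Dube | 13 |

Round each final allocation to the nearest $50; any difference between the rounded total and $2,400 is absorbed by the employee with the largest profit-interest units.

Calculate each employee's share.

Total profit-interest units = 20 + 8 + 2 + 15 + 7 + 13 = 65.
Pro-rata amounts: Quinlan 738.46; Sato 295.38; Tam 73.85; Lindqvist 553.85; Petrov 258.46; Dube 480.00.
After rounding ($50): Quinlan $750; Sato $300; Tam $50; Lindqvist $550; Petrov $250; Dube $500. Sum = $2,400.
Sum already equals the total — no adjustment.

Quinlan: $750; Sato: $300; Tam: $50; Lindqvist: $550; Petrov: $250; Dube: $500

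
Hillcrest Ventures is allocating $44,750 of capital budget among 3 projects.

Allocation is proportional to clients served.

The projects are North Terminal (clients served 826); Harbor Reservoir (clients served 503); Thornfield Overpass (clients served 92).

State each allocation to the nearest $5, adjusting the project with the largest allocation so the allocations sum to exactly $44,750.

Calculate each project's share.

North Terminal: $26,015 | Harbor Reservoir: $15,840 | Thornfield Overpass: $2,895

Clients served total: 1,421.
Pro-rata amounts: North Terminal 826/1,421 × $44,750 = 26,012.32; Harbor Reservoir 503/1,421 × $44,750 = 15,840.43; Thornfield Overpass 92/1,421 × $44,750 = 2,897.26.
After rounding ($5): North Terminal $26,010; Harbor Reservoir $15,840; Thornfield Overpass $2,895. Sum = $44,745.
Difference $44,750 − $44,745 = +$5 applied to largest allocation (North Terminal): North Terminal becomes $26,015.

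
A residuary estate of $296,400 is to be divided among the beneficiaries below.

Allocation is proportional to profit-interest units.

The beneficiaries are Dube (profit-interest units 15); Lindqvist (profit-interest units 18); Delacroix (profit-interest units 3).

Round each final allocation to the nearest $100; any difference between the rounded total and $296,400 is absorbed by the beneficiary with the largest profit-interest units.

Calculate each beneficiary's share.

Dube: $123,500 · Lindqvist: $148,200 · Delacroix: $24,700

Combined profit-interest units = 15 + 18 + 3 = 36.
Raw shares: Dube 123,500.00; Lindqvist 148,200.00; Delacroix 24,700.00.
Rounded to nearest $100: Dube $123,500; Lindqvist $148,200; Delacroix $24,700. Sum = $296,400.
Rounded total matches; no reconciliation needed.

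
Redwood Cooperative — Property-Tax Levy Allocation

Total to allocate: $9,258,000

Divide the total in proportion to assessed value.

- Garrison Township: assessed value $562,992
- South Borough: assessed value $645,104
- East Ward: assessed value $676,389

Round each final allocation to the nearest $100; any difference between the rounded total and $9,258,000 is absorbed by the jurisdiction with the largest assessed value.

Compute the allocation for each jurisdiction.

Sum of assessed value: 1,884,485.
Pro-rata amounts: Garrison Township 562,992/1,884,485 × $9,258,000 = 2,765,837.85; South Borough 645,104/1,884,485 × $9,258,000 = 3,169,233.41; East Ward 676,389/1,884,485 × $9,258,000 = 3,322,928.74.
Rounded to nearest $100: Garrison Township $2,765,800; South Borough $3,169,200; East Ward $3,322,900. Sum = $9,257,900.
Difference $9,258,000 − $9,257,900 = +$100 applied to largest assessed value (East Ward): East Ward becomes $3,323,000.

Garrison Township: $2,765,800 | South Borough: $3,169,200 | East Ward: $3,323,000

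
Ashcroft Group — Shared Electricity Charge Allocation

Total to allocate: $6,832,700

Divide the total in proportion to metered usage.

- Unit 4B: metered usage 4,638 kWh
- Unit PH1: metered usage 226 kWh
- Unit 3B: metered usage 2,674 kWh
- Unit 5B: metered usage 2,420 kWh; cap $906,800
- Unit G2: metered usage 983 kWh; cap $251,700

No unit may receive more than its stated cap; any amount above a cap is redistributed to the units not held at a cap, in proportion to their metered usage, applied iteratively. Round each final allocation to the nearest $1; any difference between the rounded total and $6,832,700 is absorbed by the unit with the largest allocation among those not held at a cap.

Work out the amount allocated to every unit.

Unit 4B: $3,491,236 · Unit PH1: $170,121 · Unit 3B: $2,012,843 · Unit 5B: $906,800 · Unit G2: $251,700

Combined metered usage = 10,941.
Pro-rata shares before constraints: Unit 4B 2,896,450.29; Unit PH1 141,137.94; Unit 3B 1,669,924.12; Unit 5B 1,511,300.06; Unit G2 613,887.59.
Held at cap: Unit 5B ($906,800), Unit G2 ($251,700); balance $5,674,200 reallocated over remaining metered usage 7,538.
Redistributed shares: Unit 4B 3,491,236.35 → $3,491,236; Unit PH1 170,120.62 → $170,121; Unit 3B 2,012,843.04 → $2,012,843.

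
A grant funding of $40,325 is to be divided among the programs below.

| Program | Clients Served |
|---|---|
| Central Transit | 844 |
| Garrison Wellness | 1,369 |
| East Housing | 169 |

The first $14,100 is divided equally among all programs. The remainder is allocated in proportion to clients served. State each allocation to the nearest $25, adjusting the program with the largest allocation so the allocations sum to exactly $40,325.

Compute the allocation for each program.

Equal tier: $14,100 ÷ 3 = $4,700 apiece.
Remainder $26,225 by clients served (total 2,382): Central Transit 9,292.15 → $9,300; Garrison Wellness 15,072.22 → $15,075; East Housing 1,860.63 → $1,850.
Totals: Central Transit $4,700 + $9,300 = $14,000; Garrison Wellness $4,700 + $15,075 = $19,775; East Housing $4,700 + $1,850 = $6,550.

Central Transit: $14,000 · Garrison Wellness: $19,775 · East Housing: $6,550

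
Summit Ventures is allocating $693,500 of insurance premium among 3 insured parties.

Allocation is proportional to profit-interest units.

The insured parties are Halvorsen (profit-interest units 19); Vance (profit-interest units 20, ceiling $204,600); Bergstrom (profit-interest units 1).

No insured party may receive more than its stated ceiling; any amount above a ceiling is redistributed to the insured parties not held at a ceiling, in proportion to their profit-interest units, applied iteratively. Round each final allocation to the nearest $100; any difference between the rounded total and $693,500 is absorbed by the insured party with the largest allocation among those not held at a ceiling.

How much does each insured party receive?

Halvorsen: $464,500 · Vance: $204,600 · Bergstrom: $24,400

Profit-interest units total: 40.
Proportional shares (ignoring caps): Halvorsen 329,412.50; Vance 346,750.00; Bergstrom 17,337.50.
Held at cap: Vance ($204,600); residual $488,900 reallocated over remaining profit-interest units 20.
Redistributed shares: Halvorsen 464,455.00 → $464,500; Bergstrom 24,445.00 → $24,400.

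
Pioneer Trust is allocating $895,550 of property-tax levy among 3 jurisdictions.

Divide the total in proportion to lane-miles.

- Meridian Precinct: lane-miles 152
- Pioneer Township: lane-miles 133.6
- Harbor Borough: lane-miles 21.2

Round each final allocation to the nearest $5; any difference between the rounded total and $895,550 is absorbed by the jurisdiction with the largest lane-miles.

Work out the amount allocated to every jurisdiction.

Meridian Precinct: $443,685 | Pioneer Township: $389,980 | Harbor Borough: $61,885

Sum of lane-miles: 306.8.
Proportional shares: Meridian Precinct 152/306.8 × $895,550 = 443,688.40; Pioneer Township 133.6/306.8 × $895,550 = 389,978.75; Harbor Borough 21.2/306.8 × $895,550 = 61,882.86.
Rounded to nearest $5: Meridian Precinct $443,690; Pioneer Township $389,980; Harbor Borough $61,885. Sum = $895,555.
Difference $895,550 − $895,555 = −$5 applied to largest lane-miles (Meridian Precinct): Meridian Precinct becomes $443,685.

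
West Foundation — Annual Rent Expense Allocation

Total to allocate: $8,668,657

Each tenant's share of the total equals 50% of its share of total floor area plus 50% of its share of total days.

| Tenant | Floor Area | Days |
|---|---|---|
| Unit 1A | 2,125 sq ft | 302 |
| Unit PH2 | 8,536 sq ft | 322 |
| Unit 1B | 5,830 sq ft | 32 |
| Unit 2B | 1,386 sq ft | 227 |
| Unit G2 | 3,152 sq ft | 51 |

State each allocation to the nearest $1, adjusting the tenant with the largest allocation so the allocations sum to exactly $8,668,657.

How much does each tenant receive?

Unit 1A: $1,839,452; Unit PH2: $3,253,648; Unit 1B: $1,350,132; Unit 2B: $1,339,089; Unit G2: $886,336

Totals — floor area 21,029, days 934.
Combined weights (50% floor area + 50% days): Unit 1A 0.2122; Unit PH2 0.3753; Unit 1B 0.1557; Unit 2B 0.1545; Unit G2 0.1022.
Raw shares: Unit 1A 1,839,451.74; Unit PH2 3,253,647.72; Unit 1B 1,350,132.23; Unit 2B 1,339,089.35; Unit G2 886,335.95.
At nearest $1: Unit 1A $1,839,452; Unit PH2 $3,253,648; Unit 1B $1,350,132; Unit 2B $1,339,089; Unit G2 $886,336. Sum = $8,668,657.
Rounded total matches; no reconciliation needed.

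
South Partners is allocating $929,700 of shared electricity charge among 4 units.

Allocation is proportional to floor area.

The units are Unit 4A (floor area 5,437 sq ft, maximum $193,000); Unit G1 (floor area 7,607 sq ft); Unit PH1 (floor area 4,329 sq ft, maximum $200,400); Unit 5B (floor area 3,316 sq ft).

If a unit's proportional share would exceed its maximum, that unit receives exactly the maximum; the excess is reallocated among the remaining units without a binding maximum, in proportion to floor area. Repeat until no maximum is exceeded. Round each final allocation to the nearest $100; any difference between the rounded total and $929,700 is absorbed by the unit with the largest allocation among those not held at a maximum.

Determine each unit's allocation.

Total floor area = 20,689.
Pro-rata shares before constraints: Unit 4A 244,322.05; Unit G1 341,835.17; Unit PH1 194,531.94; Unit 5B 149,010.84.
Capped: Unit 4A ($193,000); residual $736,700 reallocated over remaining floor area 15,252.
Capped: Unit PH1 ($200,400); residual $536,300 reallocated over remaining floor area 10,923.
Shares after redistribution: Unit G1 373,490.26 → $373,500; Unit 5B 162,809.74 → $162,800.

Unit 4A: $193,000; Unit G1: $373,500; Unit PH1: $200,400; Unit 5B: $162,800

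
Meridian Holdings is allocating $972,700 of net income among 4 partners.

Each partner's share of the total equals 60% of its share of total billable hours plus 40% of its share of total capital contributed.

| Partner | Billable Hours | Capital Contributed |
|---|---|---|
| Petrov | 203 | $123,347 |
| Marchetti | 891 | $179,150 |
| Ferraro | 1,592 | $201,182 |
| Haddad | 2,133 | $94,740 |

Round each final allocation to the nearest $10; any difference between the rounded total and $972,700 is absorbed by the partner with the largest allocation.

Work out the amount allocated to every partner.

Billable hours total 4,819; capital contributed total 598,419.
Combined weights (60% billable hours + 40% capital contributed): Petrov 0.1077; Marchetti 0.2307; Ferraro 0.3327; Haddad 0.3289.
Pro-rata amounts: Petrov 104,782.69; Marchetti 224,387.06; Ferraro 323,608.61; Haddad 319,921.65.
Rounded to nearest $10: Petrov $104,780; Marchetti $224,390; Ferraro $323,610; Haddad $319,920. Sum = $972,700.
Rounded total matches; no reconciliation needed.

Petrov: $104,780; Marchetti: $224,390; Ferraro: $323,610; Haddad: $319,920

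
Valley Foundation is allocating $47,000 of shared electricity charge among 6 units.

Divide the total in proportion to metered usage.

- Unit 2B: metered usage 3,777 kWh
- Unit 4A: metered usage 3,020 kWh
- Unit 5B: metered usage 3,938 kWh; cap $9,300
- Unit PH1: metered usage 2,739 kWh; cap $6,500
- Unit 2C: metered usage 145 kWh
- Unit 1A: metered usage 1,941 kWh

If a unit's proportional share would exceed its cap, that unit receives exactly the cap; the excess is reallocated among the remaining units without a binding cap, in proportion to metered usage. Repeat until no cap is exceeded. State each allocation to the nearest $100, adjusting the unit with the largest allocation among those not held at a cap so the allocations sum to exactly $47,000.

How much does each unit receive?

Unit 2B: $13,300 | Unit 4A: $10,600 | Unit 5B: $9,300 | Unit PH1: $6,500 | Unit 2C: $500 | Unit 1A: $6,800

Metered usage total: 15,560.
Unconstrained shares: Unit 2B 11,408.68; Unit 4A 9,122.11; Unit 5B 11,894.99; Unit PH1 8,273.33; Unit 2C 437.98; Unit 1A 5,862.92.
Cap binds for Unit 5B ($9,300), Unit PH1 ($6,500); remaining pool $31,200 reallocated over remaining metered usage 8,883.
Redistributed shares: Unit 2B 13,266.06 → $13,300; Unit 4A 10,607.23 → $10,600; Unit 2C 509.29 → $500; Unit 1A 6,817.43 → $6,800.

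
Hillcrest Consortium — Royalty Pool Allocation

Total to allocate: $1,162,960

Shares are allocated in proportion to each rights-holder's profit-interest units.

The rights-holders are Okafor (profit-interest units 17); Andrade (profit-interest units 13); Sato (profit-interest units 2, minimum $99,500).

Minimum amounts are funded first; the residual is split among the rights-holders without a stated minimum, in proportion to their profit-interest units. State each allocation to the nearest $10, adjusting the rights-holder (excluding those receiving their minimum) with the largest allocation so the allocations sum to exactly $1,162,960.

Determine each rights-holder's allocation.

Minimums first: Sato $99,500. Remaining pool $1,063,460.
Remaining pool split over remaining profit-interest units 30: Okafor 602,627.33 → $602,630; Andrade 460,832.67 → $460,830.

Okafor: $602,630; Andrade: $460,830; Sato: $99,500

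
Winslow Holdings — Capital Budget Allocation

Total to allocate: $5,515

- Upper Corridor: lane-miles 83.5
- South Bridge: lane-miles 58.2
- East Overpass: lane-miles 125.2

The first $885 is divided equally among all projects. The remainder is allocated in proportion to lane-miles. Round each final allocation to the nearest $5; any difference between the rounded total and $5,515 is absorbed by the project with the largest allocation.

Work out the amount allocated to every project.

Upper Corridor: $1,745; South Bridge: $1,305; East Overpass: $2,465

First tranche $885 split equally: $295 each.
Remainder $4,630 by lane-miles (total 266.9): Upper Corridor 1,448.50 → $1,450; South Bridge 1,009.61 → $1,010; East Overpass 2,171.88 → $2,170.
Totals: Upper Corridor $295 + $1,450 = $1,745; South Bridge $295 + $1,010 = $1,305; East Overpass $295 + $2,170 = $2,465.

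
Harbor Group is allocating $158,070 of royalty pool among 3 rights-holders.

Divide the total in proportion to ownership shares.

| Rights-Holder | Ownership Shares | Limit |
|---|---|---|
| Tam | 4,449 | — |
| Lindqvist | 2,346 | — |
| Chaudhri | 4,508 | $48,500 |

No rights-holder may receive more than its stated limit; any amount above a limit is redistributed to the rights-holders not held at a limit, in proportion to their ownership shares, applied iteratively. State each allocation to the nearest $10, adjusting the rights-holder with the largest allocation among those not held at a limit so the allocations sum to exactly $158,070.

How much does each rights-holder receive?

Tam: $71,740 · Lindqvist: $37,830 · Chaudhri: $48,500

Total ownership shares = 11,303.
Pro-rata shares before constraints: Tam 62,218.30; Lindqvist 32,808.30; Chaudhri 63,043.40.
Capped: Chaudhri ($48,500); residual $109,570 reallocated over remaining ownership shares 6,795.
Remaining shares: Tam 71,740.53 → $71,740; Lindqvist 37,829.47 → $37,830.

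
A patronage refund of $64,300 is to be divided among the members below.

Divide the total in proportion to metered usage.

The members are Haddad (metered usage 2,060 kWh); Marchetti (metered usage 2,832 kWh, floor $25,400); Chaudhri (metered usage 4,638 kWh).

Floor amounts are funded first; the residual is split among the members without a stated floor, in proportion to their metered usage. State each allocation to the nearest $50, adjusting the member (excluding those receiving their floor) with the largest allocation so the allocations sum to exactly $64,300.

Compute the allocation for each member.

Minimums first: Marchetti $25,400. Remaining pool $38,900.
Remaining pool split over remaining metered usage 6,698: Haddad 11,963.87 → $11,950; Chaudhri 26,936.13 → $26,950.

Haddad: $11,950 · Marchetti: $25,400 · Chaudhri: $26,950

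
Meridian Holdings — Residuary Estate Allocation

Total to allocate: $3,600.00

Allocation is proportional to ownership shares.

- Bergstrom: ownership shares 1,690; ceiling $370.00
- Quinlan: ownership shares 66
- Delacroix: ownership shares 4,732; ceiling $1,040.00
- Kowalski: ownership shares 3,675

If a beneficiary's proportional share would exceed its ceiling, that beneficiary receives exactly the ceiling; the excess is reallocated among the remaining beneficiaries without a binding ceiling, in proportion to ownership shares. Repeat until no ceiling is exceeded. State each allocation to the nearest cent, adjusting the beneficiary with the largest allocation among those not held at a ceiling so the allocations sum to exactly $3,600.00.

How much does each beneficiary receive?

Ownership shares total: 10,163.
Proportional shares (ignoring caps): Bergstrom 598.6421; Quinlan 23.3789; Delacroix 1,676.1980; Kowalski 1,301.7810.
Cap binds for Bergstrom ($370.00), Delacroix ($1,040.00); balance $2,190.00 reallocated over remaining ownership shares 3,741.
Shares after redistribution: Quinlan 38.6367 → $38.64; Kowalski 2,151.3633 → $2,151.36.

Bergstrom: $370.00 · Quinlan: $38.64 · Delacroix: $1,040.00 · Kowalski: $2,151.36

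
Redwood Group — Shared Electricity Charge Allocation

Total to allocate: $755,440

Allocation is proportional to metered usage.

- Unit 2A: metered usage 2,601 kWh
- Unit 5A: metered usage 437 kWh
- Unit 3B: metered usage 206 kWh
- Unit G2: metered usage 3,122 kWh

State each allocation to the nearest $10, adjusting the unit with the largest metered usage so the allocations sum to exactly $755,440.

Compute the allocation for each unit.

Combined metered usage = 6,366.
Raw shares: Unit 2A 2,601/6,366 × $755,440 = 308,655.27; Unit 5A 437/6,366 × $755,440 = 51,857.88; Unit 3B 206/6,366 × $755,440 = 24,445.59; Unit G2 3,122/6,366 × $755,440 = 370,481.26.
Rounded to nearest $10: Unit 2A $308,660; Unit 5A $51,860; Unit 3B $24,450; Unit G2 $370,480. Sum = $755,450.
Difference $755,440 − $755,450 = −$10 applied to largest metered usage (Unit G2): Unit G2 becomes $370,470.

Unit 2A: $308,660 · Unit 5A: $51,860 · Unit 3B: $24,450 · Unit G2: $370,470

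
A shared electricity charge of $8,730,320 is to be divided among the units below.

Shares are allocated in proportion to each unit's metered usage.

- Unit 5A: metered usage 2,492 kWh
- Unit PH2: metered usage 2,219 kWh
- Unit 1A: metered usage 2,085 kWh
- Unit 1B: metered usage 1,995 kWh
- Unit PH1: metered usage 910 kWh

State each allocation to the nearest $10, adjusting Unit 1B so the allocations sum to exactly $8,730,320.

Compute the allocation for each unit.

Unit 5A: $2,242,650; Unit PH2: $1,996,970; Unit 1A: $1,876,380; Unit 1B: $1,795,370; Unit PH1: $818,950

Sum of metered usage: 9,701.
Proportional shares: Unit 5A 2,492/9,701 × $8,730,320 = 2,242,651.01; Unit PH2 2,219/9,701 × $8,730,320 = 1,996,967.33; Unit 1A 2,085/9,701 × $8,730,320 = 1,876,375.34; Unit 1B 1,995/9,701 × $8,730,320 = 1,795,380.72; Unit PH1 910/9,701 × $8,730,320 = 818,945.59.
Rounded to nearest $10: Unit 5A $2,242,650; Unit PH2 $1,996,970; Unit 1A $1,876,380; Unit 1B $1,795,380; Unit PH1 $818,950. Sum = $8,730,330.
Difference $8,730,320 − $8,730,330 = −$10 applied to Unit 1B: Unit 1B becomes $1,795,370.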